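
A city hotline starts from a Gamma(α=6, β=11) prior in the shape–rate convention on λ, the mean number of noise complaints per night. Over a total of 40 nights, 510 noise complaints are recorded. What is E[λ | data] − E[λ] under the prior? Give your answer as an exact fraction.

Total count 510 over total exposure 40 nights.
Conjugate update: add total count to the shape and total exposure to the rate, giving Gamma(516, 51).
Posterior mean = 516/51 = 172/17; prior mean = 6/11 = 6/11. Difference = 172/17 − 6/11 = 1790/187.

1790/187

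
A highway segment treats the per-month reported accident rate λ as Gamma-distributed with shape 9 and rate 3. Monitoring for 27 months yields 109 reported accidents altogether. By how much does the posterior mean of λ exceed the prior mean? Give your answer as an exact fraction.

14/15

Total count 109 over total exposure 27 months.
Posterior: α' = 9 + 109 = 118, β' = 3 + 27 = 30.
Posterior mean = 118/30 = 59/15; prior mean = 9/3 = 3. Difference = 59/15 − 3 = 14/15.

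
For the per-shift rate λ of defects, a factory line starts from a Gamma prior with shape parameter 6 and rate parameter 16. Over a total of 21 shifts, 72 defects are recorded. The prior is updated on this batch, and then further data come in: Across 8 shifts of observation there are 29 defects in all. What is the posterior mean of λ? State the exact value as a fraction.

Total count 72 over total exposure 21 shifts.
After the first batch: Gamma(6 + 72, 16 + 21) = Gamma(78, 37).
Total count 29 over total exposure 8 shifts.
After the second batch: Gamma(78 + 29, 37 + 8) = Gamma(107, 45).
Posterior mean = α'/β' = 107/45.

107/45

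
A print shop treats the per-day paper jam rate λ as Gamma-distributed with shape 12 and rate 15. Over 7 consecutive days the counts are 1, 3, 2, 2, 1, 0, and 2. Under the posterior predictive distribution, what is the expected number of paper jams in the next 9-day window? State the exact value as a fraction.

207/22

Total count: 1 + 3 + 2 + 2 + 1 + 0 + 2 = 11.
Total exposure: 7 days.
The Gamma prior is conjugate for the Poisson rate, so λ | data ~ Gamma(12+11, 15+7) = Gamma(23, 22).
Predictive mean over a 9-day window = T·E[λ|data] = 9·23/22 = 207/22.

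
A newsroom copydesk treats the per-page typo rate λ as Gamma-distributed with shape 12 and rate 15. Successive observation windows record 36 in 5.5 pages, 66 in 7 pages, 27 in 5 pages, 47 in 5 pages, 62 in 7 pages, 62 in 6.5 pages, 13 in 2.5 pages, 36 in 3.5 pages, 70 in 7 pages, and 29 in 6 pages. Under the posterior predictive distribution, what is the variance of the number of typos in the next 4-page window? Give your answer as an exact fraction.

6808/245

Total count: 36 + 66 + 27 + 47 + 62 + 62 + 13 + 36 + 70 + 29 = 448.
Total exposure: 5.5 + 7 + 5 + 5 + 7 + 6.5 + 2.5 + 3.5 + 7 + 6 = 55 pages.
The Gamma prior is conjugate for the Poisson rate, so λ | data ~ Gamma(12+448, 15+55) = Gamma(460, 70).
The posterior predictive for a window of length T is Negative Binomial with variance T·α'·(β'+T)/β'² = 4·460·74/4900 = 6808/245.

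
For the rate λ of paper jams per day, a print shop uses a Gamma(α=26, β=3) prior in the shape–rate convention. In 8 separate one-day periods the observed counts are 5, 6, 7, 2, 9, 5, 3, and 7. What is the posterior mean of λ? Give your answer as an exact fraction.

70/11

Total count: 5 + 6 + 7 + 2 + 9 + 5 + 3 + 7 = 44.
Total exposure: 8 days.
Conjugate update: add total count to the shape and total exposure to the rate, giving Gamma(70, 11).
Posterior mean = α'/β' = 70/11.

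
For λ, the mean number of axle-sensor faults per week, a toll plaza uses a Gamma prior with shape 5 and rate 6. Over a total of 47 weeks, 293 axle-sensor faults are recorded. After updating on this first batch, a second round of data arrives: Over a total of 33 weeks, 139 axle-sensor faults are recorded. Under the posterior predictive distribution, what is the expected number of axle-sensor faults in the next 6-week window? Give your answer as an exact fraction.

1311/43

Total count 293 over total exposure 47 weeks.
After the first batch: Gamma(5 + 293, 6 + 47) = Gamma(298, 53).
Total count 139 over total exposure 33 weeks.
After the second batch: Gamma(298 + 139, 53 + 33) = Gamma(437, 86).
Predictive mean over a 6-week window = T·E[λ|data] = 6·437/86 = 1311/43.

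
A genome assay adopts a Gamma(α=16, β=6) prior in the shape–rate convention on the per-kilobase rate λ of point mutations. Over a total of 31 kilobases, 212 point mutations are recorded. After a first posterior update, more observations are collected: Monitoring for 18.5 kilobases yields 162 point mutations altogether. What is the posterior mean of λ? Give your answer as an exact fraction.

260/37

Total count 212 over total exposure 31 kilobases.
After the first batch: Gamma(16 + 212, 6 + 31) = Gamma(228, 37).
Total count 162 over total exposure 18.5 kilobases.
After the second batch: Gamma(228 + 162, 37 + 18.5) = Gamma(390, 111/2).
Posterior mean = α'/β' = 390/(111/2) = 260/37.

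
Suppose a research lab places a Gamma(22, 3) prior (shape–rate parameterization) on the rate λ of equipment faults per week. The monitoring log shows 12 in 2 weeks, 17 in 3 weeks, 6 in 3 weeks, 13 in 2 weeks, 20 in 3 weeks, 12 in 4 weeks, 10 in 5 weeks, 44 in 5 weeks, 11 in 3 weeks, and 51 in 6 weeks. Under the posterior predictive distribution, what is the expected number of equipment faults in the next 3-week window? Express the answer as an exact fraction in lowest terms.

218/13

Total count: 12 + 17 + 6 + 13 + 20 + 12 + 10 + 44 + 11 + 51 = 196.
Total exposure: 2 + 3 + 3 + 2 + 3 + 4 + 5 + 5 + 3 + 6 = 36 weeks.
Gamma(α, β) with Poisson data over total exposure Σt gives posterior Gamma(α+Σx, β+Σt) = Gamma(218, 39).
Predictive mean over a 3-week window = T·E[λ|data] = 3·218/39 = 218/13.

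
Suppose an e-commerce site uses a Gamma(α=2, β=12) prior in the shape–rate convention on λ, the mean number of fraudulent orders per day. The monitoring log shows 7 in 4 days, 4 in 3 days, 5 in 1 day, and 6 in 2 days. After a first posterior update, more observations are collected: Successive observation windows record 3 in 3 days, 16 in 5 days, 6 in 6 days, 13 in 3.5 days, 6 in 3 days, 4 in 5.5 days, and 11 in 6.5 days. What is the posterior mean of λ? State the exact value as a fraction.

166/109

Total count: 7 + 4 + 5 + 6 = 22.
Total exposure: 4 + 3 + 1 + 2 = 10 days.
After the first batch: Gamma(2 + 22, 12 + 10) = Gamma(24, 22).
Total count: 3 + 16 + 6 + 13 + 6 + 4 + 11 = 59.
Total exposure: 3 + 5 + 6 + 3.5 + 3 + 5.5 + 6.5 = 32.5 days.
After the second batch: Gamma(24 + 59, 22 + 32.5) = Gamma(83, 109/2).
Posterior mean = α'/β' = 83/(109/2) = 166/109.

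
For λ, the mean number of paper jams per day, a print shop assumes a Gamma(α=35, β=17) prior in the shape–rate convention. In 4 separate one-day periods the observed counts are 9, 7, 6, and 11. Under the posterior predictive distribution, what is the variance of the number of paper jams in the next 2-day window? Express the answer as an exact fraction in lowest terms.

3128/441

Total count: 9 + 7 + 6 + 11 = 33.
Total exposure: 4 days.
Posterior: α' = 35 + 33 = 68, β' = 17 + 4 = 21.
The posterior predictive for a window of length T is Negative Binomial with variance T·α'·(β'+T)/β'² = 2·68·23/441 = 3128/441.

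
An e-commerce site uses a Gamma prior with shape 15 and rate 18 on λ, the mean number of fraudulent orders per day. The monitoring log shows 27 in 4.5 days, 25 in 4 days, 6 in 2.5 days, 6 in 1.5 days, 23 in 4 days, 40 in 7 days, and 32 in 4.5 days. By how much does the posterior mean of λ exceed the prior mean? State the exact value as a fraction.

Total count: 27 + 25 + 6 + 6 + 23 + 40 + 32 = 159.
Total exposure: 4.5 + 4 + 2.5 + 1.5 + 4 + 7 + 4.5 = 28 days.
Posterior: α' = 15 + 159 = 174, β' = 18 + 28 = 46.
Posterior mean = 174/46 = 87/23; prior mean = 15/18 = 5/6. Difference = 87/23 − 5/6 = 407/138.

407/138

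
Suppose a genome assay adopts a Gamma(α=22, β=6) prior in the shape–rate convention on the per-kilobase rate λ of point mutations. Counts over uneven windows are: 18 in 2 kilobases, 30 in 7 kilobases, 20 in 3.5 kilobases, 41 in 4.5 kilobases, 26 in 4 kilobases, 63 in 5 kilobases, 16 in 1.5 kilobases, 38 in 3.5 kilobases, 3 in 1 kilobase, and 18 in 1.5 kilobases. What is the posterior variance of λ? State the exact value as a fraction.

Total count: 18 + 30 + 20 + 41 + 26 + 63 + 16 + 38 + 3 + 18 = 273.
Total exposure: 2 + 7 + 3.5 + 4.5 + 4 + 5 + 1.5 + 3.5 + 1 + 1.5 = 33.5 kilobases.
The Gamma prior is conjugate for the Poisson rate, so λ | data ~ Gamma(22+273, 6+33.5) = Gamma(295, 79/2).
Posterior variance = α'/β'² = 295/(6241/4) = 1180/6241.

1180/6241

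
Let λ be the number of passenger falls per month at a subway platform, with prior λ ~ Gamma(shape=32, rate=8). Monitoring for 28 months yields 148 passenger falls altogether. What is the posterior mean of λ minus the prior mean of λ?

1

Total count 148 over total exposure 28 months.
Gamma(α, β) with Poisson data over total exposure Σt gives posterior Gamma(α+Σx, β+Σt) = Gamma(180, 36).
Posterior mean = 180/36 = 5; prior mean = 32/8 = 4. Difference = 5 − 4 = 1.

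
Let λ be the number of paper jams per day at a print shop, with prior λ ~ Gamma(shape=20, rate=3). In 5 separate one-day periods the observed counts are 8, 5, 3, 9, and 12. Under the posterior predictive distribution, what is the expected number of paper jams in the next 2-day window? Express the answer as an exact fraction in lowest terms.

Total count: 8 + 5 + 3 + 9 + 12 = 37.
Total exposure: 5 days.
By Gamma–Poisson conjugacy, the posterior is Gamma(α + Σx, β + Σt) = Gamma(20 + 37, 3 + 5) = Gamma(57, 8).
Predictive mean over a 2-day window = T·E[λ|data] = 2·57/8 = 57/4.

57/4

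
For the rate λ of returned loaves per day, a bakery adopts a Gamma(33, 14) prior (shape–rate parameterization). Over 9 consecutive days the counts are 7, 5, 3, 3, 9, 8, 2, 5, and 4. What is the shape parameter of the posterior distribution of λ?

Total count: 7 + 5 + 3 + 3 + 9 + 8 + 2 + 5 + 4 = 46.
Total exposure: 9 days.
Gamma(α, β) with Poisson data over total exposure Σt gives posterior Gamma(α+Σx, β+Σt) = Gamma(79, 23).

79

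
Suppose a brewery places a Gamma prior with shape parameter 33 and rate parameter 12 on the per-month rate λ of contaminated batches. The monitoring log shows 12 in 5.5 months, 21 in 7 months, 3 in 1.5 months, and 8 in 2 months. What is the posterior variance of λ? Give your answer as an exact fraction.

11/112

Total count: 12 + 21 + 3 + 8 = 44.
Total exposure: 5.5 + 7 + 1.5 + 2 = 16 months.
Gamma(α, β) with Poisson data over total exposure Σt gives posterior Gamma(α+Σx, β+Σt) = Gamma(77, 28).
Posterior variance = α'/β'² = 77/784 = 11/112.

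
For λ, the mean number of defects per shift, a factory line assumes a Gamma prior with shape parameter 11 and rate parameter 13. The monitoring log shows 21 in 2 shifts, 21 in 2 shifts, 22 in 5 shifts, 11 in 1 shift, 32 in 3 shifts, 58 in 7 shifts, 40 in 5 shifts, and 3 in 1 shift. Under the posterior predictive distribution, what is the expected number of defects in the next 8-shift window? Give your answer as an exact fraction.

Total count: 21 + 21 + 22 + 11 + 32 + 58 + 40 + 3 = 208.
Total exposure: 2 + 2 + 5 + 1 + 3 + 7 + 5 + 1 = 26 shifts.
Gamma(α, β) with Poisson data over total exposure Σt gives posterior Gamma(α+Σx, β+Σt) = Gamma(219, 39).
Predictive mean over an 8-shift window = T·E[λ|data] = 8·219/39 = 584/13.

584/13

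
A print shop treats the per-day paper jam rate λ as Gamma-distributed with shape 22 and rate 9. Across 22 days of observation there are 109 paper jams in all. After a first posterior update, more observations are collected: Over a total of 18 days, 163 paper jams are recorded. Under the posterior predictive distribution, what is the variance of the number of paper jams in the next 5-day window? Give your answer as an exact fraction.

Total count 109 over total exposure 22 days.
After the first batch: Gamma(22 + 109, 9 + 22) = Gamma(131, 31).
Total count 163 over total exposure 18 days.
After the second batch: Gamma(131 + 163, 31 + 18) = Gamma(294, 49).
The posterior predictive for a window of length T is Negative Binomial with variance T·α'·(β'+T)/β'² = 5·294·54/2401 = 1620/49.

1620/49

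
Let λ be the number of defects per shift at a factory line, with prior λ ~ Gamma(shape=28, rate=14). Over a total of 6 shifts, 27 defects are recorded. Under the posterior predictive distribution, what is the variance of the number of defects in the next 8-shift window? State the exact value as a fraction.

154/5

Total count 27 over total exposure 6 shifts.
The Gamma prior is conjugate for the Poisson rate, so λ | data ~ Gamma(28+27, 14+6) = Gamma(55, 20).
The posterior predictive for a window of length T is Negative Binomial with variance T·α'·(β'+T)/β'² = 8·55·28/400 = 154/5.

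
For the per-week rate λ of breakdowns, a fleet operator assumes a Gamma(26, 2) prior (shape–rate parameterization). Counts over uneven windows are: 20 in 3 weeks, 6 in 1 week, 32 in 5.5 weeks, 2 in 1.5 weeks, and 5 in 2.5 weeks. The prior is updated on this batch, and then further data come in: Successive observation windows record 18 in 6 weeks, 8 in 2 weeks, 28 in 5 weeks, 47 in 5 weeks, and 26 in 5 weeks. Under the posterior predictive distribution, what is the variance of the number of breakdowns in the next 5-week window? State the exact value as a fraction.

Total count: 20 + 6 + 32 + 2 + 5 = 65.
Total exposure: 3 + 1 + 5.5 + 1.5 + 2.5 = 13.5 weeks.
After the first batch: Gamma(26 + 65, 2 + 13.5) = Gamma(91, 31/2).
Total count: 18 + 8 + 28 + 47 + 26 = 127.
Total exposure: 6 + 2 + 5 + 5 + 5 = 23 weeks.
After the second batch: Gamma(91 + 127, 31/2 + 23) = Gamma(218, 77/2).
The posterior predictive for a window of length T is Negative Binomial with variance T·α'·(β'+T)/β'² = 5·218·(87/2)/(5929/4) = 189660/5929.

189660/5929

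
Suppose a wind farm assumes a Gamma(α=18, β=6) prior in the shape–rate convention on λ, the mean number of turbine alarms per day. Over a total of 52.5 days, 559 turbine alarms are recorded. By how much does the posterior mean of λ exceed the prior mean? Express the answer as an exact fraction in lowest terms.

Total count 559 over total exposure 52.5 days.
The Gamma prior is conjugate for the Poisson rate, so λ | data ~ Gamma(18+559, 6+52.5) = Gamma(577, 117/2).
Posterior mean = 577/(117/2) = 1154/117; prior mean = 18/6 = 3. Difference = 1154/117 − 3 = 803/117.

803/117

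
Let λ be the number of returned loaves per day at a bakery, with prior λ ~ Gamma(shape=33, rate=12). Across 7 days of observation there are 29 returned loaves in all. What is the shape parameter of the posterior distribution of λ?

62

Total count 29 over total exposure 7 days.
Conjugate update: add total count to the shape and total exposure to the rate, giving Gamma(62, 19).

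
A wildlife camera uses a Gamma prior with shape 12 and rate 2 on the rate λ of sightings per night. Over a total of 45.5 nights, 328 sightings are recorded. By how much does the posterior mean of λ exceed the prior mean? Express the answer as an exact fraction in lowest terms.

22/19

Total count 328 over total exposure 45.5 nights.
Posterior: α' = 12 + 328 = 340, β' = 2 + 45.5 = 95/2.
Posterior mean = 340/(95/2) = 136/19; prior mean = 12/2 = 6. Difference = 136/19 − 6 = 22/19.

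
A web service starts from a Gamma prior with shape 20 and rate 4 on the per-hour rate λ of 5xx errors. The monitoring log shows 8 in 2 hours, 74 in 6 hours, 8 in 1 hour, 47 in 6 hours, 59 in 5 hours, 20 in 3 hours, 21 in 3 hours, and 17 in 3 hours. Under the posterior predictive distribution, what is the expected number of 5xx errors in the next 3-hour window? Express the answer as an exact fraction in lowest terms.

Total count: 8 + 74 + 8 + 47 + 59 + 20 + 21 + 17 = 254.
Total exposure: 2 + 6 + 1 + 6 + 5 + 3 + 3 + 3 = 29 hours.
By Gamma–Poisson conjugacy, the posterior is Gamma(α + Σx, β + Σt) = Gamma(20 + 254, 4 + 29) = Gamma(274, 33).
Predictive mean over a 3-hour window = T·E[λ|data] = 3·274/33 = 274/11.

274/11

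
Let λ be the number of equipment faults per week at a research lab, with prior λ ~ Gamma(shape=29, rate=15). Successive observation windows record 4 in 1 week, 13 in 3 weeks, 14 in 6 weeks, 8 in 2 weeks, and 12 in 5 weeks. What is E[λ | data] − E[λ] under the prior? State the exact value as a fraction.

Total count: 4 + 13 + 14 + 8 + 12 = 51.
Total exposure: 1 + 3 + 6 + 2 + 5 = 17 weeks.
By Gamma–Poisson conjugacy, the posterior is Gamma(α + Σx, β + Σt) = Gamma(29 + 51, 15 + 17) = Gamma(80, 32).
Posterior mean = 80/32 = 5/2; prior mean = 29/15 = 29/15. Difference = 5/2 − 29/15 = 17/30.

17/30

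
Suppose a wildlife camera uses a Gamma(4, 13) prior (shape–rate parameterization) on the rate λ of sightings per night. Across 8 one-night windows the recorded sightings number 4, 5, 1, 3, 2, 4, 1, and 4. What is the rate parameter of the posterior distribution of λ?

Total count: 4 + 5 + 1 + 3 + 2 + 4 + 1 + 4 = 24.
Total exposure: 8 nights.
The Gamma prior is conjugate for the Poisson rate, so λ | data ~ Gamma(4+24, 13+8) = Gamma(28, 21).

21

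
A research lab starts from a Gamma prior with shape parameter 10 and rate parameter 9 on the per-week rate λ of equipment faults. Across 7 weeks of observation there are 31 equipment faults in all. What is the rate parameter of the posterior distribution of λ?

Total count 31 over total exposure 7 weeks.
By Gamma–Poisson conjugacy, the posterior is Gamma(α + Σx, β + Σt) = Gamma(10 + 31, 9 + 7) = Gamma(41, 16).

16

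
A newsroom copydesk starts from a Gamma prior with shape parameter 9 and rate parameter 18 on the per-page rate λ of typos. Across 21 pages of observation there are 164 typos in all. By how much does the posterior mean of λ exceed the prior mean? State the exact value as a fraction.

307/78

Total count 164 over total exposure 21 pages.
The Gamma prior is conjugate for the Poisson rate, so λ | data ~ Gamma(9+164, 18+21) = Gamma(173, 39).
Posterior mean = 173/39 = 173/39; prior mean = 9/18 = 1/2. Difference = 173/39 − 1/2 = 307/78.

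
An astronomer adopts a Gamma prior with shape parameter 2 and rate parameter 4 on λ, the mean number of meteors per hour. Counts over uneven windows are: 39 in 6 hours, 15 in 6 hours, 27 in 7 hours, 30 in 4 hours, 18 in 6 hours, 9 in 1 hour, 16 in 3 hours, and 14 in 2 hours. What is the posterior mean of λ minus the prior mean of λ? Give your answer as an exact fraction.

Total count: 39 + 15 + 27 + 30 + 18 + 9 + 16 + 14 = 168.
Total exposure: 6 + 6 + 7 + 4 + 6 + 1 + 3 + 2 = 35 hours.
The Gamma prior is conjugate for the Poisson rate, so λ | data ~ Gamma(2+168, 4+35) = Gamma(170, 39).
Posterior mean = 170/39 = 170/39; prior mean = 2/4 = 1/2. Difference = 170/39 − 1/2 = 301/78.

301/78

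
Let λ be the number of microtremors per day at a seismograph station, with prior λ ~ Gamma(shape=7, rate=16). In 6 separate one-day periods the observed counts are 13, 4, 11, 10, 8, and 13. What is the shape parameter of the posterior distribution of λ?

66

Total count: 13 + 4 + 11 + 10 + 8 + 13 = 59.
Total exposure: 6 days.
Conjugate update: add total count to the shape and total exposure to the rate, giving Gamma(66, 22).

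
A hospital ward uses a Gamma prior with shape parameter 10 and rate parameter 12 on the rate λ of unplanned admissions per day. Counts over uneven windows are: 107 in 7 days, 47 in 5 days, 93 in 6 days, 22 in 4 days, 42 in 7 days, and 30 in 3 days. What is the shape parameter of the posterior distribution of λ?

Total count: 107 + 47 + 93 + 22 + 42 + 30 = 341.
Total exposure: 7 + 5 + 6 + 4 + 7 + 3 = 32 days.
Gamma(α, β) with Poisson data over total exposure Σt gives posterior Gamma(α+Σx, β+Σt) = Gamma(351, 44).

351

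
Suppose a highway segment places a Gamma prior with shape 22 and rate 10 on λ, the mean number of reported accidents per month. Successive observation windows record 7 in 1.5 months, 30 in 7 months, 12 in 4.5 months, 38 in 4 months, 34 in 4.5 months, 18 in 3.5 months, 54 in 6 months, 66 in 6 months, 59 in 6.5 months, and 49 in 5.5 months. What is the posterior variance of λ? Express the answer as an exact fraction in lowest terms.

389/3481

Total count: 7 + 30 + 12 + 38 + 34 + 18 + 54 + 66 + 59 + 49 = 367.
Total exposure: 1.5 + 7 + 4.5 + 4 + 4.5 + 3.5 + 6 + 6 + 6.5 + 5.5 = 49 months.
By Gamma–Poisson conjugacy, the posterior is Gamma(α + Σx, β + Σt) = Gamma(22 + 367, 10 + 49) = Gamma(389, 59).
Posterior variance = α'/β'² = 389/3481.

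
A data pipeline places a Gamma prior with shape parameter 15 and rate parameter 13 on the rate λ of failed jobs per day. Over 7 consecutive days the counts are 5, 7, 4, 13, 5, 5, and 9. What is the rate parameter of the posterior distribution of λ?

20

Total count: 5 + 7 + 4 + 13 + 5 + 5 + 9 = 48.
Total exposure: 7 days.
Gamma(α, β) with Poisson data over total exposure Σt gives posterior Gamma(α+Σx, β+Σt) = Gamma(63, 20).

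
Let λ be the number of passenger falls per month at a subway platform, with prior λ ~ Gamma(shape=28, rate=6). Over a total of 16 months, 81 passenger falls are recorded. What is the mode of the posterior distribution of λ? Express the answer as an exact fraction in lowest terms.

54/11

Total count 81 over total exposure 16 months.
Gamma(α, β) with Poisson data over total exposure Σt gives posterior Gamma(α+Σx, β+Σt) = Gamma(109, 22).
Posterior mode = (α'−1)/β' = 108/22 = 54/11.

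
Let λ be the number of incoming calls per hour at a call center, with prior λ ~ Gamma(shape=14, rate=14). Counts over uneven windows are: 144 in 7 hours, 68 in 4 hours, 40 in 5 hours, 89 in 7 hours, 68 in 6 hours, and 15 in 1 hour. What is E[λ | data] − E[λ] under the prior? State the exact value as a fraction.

Total count: 144 + 68 + 40 + 89 + 68 + 15 = 424.
Total exposure: 7 + 4 + 5 + 7 + 6 + 1 = 30 hours.
The Gamma prior is conjugate for the Poisson rate, so λ | data ~ Gamma(14+424, 14+30) = Gamma(438, 44).
Posterior mean = 438/44 = 219/22; prior mean = 14/14 = 1. Difference = 219/22 − 1 = 197/22.

197/22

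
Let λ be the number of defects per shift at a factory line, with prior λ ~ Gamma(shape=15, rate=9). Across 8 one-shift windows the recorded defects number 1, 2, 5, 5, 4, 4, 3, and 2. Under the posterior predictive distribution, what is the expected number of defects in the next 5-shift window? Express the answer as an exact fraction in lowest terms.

205/17

Total count: 1 + 2 + 5 + 5 + 4 + 4 + 3 + 2 = 26.
Total exposure: 8 shifts.
The Gamma prior is conjugate for the Poisson rate, so λ | data ~ Gamma(15+26, 9+8) = Gamma(41, 17).
Predictive mean over a 5-shift window = T·E[λ|data] = 5·41/17 = 205/17.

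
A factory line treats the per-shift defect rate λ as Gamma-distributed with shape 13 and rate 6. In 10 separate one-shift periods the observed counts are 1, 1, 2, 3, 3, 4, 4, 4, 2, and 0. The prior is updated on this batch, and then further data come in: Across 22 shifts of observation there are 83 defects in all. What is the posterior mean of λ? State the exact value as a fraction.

Total count: 1 + 1 + 2 + 3 + 3 + 4 + 4 + 4 + 2 + 0 = 24.
Total exposure: 10 shifts.
After the first batch: Gamma(13 + 24, 6 + 10) = Gamma(37, 16).
Total count 83 over total exposure 22 shifts.
After the second batch: Gamma(37 + 83, 16 + 22) = Gamma(120, 38).
Posterior mean = α'/β' = 120/38 = 60/19.

60/19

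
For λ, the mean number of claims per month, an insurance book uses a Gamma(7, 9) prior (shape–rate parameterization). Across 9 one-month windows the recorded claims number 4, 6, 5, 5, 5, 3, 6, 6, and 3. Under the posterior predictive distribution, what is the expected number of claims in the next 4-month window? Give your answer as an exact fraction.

100/9

Total count: 4 + 6 + 5 + 5 + 5 + 3 + 6 + 6 + 3 = 43.
Total exposure: 9 months.
Conjugate update: add total count to the shape and total exposure to the rate, giving Gamma(50, 18).
Predictive mean over a 4-month window = T·E[λ|data] = 4·50/18 = 100/9.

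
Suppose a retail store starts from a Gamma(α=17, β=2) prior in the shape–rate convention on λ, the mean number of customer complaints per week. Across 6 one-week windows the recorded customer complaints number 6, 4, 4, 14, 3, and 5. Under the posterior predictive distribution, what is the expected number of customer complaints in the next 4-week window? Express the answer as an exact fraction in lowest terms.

53/2

Total count: 6 + 4 + 4 + 14 + 3 + 5 = 36.
Total exposure: 6 weeks.
The Gamma prior is conjugate for the Poisson rate, so λ | data ~ Gamma(17+36, 2+6) = Gamma(53, 8).
Predictive mean over a 4-week window = T·E[λ|data] = 4·53/8 = 53/2.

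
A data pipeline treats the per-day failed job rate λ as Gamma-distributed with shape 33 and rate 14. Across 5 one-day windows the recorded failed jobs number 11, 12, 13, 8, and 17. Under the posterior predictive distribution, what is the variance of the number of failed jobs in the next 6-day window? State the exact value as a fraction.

Total count: 11 + 12 + 13 + 8 + 17 = 61.
Total exposure: 5 days.
Gamma(α, β) with Poisson data over total exposure Σt gives posterior Gamma(α+Σx, β+Σt) = Gamma(94, 19).
The posterior predictive for a window of length T is Negative Binomial with variance T·α'·(β'+T)/β'² = 6·94·25/361 = 14100/361.

14100/361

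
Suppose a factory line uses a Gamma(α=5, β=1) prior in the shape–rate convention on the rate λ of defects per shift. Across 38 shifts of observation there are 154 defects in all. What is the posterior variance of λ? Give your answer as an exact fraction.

53/507

Total count 154 over total exposure 38 shifts.
By Gamma–Poisson conjugacy, the posterior is Gamma(α + Σx, β + Σt) = Gamma(5 + 154, 1 + 38) = Gamma(159, 39).
Posterior variance = α'/β'² = 159/1521 = 53/507.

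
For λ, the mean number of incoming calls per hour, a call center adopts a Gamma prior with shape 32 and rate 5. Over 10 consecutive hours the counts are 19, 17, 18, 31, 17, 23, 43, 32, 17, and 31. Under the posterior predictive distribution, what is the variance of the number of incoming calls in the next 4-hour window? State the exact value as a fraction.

4256/45

Total count: 19 + 17 + 18 + 31 + 17 + 23 + 43 + 32 + 17 + 31 = 248.
Total exposure: 10 hours.
Conjugate update: add total count to the shape and total exposure to the rate, giving Gamma(280, 15).
The posterior predictive for a window of length T is Negative Binomial with variance T·α'·(β'+T)/β'² = 4·280·19/225 = 4256/45.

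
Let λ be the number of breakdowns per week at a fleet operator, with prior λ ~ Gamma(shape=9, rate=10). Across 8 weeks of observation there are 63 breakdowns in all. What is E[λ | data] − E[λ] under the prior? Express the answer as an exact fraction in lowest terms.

31/10

Total count 63 over total exposure 8 weeks.
Gamma(α, β) with Poisson data over total exposure Σt gives posterior Gamma(α+Σx, β+Σt) = Gamma(72, 18).
Posterior mean = 72/18 = 4; prior mean = 9/10 = 9/10. Difference = 4 − 9/10 = 31/10.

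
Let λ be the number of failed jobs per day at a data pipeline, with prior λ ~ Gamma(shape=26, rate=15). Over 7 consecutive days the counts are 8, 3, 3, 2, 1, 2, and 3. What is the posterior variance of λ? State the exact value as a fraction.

Total count: 8 + 3 + 3 + 2 + 1 + 2 + 3 = 22.
Total exposure: 7 days.
The Gamma prior is conjugate for the Poisson rate, so λ | data ~ Gamma(26+22, 15+7) = Gamma(48, 22).
Posterior variance = α'/β'² = 48/484 = 12/121.

12/121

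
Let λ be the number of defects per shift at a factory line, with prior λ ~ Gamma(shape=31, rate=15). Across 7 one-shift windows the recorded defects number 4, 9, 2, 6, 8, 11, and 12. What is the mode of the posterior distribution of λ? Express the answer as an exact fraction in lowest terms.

41/11

Total count: 4 + 9 + 2 + 6 + 8 + 11 + 12 = 52.
Total exposure: 7 shifts.
The Gamma prior is conjugate for the Poisson rate, so λ | data ~ Gamma(31+52, 15+7) = Gamma(83, 22).
Posterior mode = (α'−1)/β' = 82/22 = 41/11.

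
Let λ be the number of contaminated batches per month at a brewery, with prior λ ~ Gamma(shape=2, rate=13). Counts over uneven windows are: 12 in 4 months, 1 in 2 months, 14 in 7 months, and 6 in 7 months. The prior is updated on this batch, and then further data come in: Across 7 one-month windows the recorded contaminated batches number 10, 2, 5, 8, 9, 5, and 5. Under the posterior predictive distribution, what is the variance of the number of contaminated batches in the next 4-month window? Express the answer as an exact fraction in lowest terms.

Total count: 12 + 1 + 14 + 6 = 33.
Total exposure: 4 + 2 + 7 + 7 = 20 months.
After the first batch: Gamma(2 + 33, 13 + 20) = Gamma(35, 33).
Total count: 10 + 2 + 5 + 8 + 9 + 5 + 5 = 44.
Total exposure: 7 months.
After the second batch: Gamma(35 + 44, 33 + 7) = Gamma(79, 40).
The posterior predictive for a window of length T is Negative Binomial with variance T·α'·(β'+T)/β'² = 4·79·44/1600 = 869/100.

869/100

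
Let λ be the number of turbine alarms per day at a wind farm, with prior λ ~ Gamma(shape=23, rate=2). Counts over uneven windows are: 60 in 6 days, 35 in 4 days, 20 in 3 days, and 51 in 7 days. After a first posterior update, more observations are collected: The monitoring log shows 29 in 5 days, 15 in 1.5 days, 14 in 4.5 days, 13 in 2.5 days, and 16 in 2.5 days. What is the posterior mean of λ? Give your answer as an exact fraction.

Total count: 60 + 35 + 20 + 51 = 166.
Total exposure: 6 + 4 + 3 + 7 = 20 days.
After the first batch: Gamma(23 + 166, 2 + 20) = Gamma(189, 22).
Total count: 29 + 15 + 14 + 13 + 16 = 87.
Total exposure: 5 + 1.5 + 4.5 + 2.5 + 2.5 = 16 days.
After the second batch: Gamma(189 + 87, 22 + 16) = Gamma(276, 38).
Posterior mean = α'/β' = 276/38 = 138/19.

138/19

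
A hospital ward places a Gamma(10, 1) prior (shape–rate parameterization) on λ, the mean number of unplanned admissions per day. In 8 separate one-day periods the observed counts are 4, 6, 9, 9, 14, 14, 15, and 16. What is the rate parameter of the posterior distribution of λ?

9

Total count: 4 + 6 + 9 + 9 + 14 + 14 + 15 + 16 = 87.
Total exposure: 8 days.
Gamma(α, β) with Poisson data over total exposure Σt gives posterior Gamma(α+Σx, β+Σt) = Gamma(97, 9).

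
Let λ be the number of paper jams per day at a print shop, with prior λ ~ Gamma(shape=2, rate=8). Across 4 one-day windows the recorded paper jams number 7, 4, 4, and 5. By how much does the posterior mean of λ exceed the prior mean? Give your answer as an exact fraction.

Total count: 7 + 4 + 4 + 5 = 20.
Total exposure: 4 days.
By Gamma–Poisson conjugacy, the posterior is Gamma(α + Σx, β + Σt) = Gamma(2 + 20, 8 + 4) = Gamma(22, 12).
Posterior mean = 22/12 = 11/6; prior mean = 2/8 = 1/4. Difference = 11/6 − 1/4 = 19/12.

19/12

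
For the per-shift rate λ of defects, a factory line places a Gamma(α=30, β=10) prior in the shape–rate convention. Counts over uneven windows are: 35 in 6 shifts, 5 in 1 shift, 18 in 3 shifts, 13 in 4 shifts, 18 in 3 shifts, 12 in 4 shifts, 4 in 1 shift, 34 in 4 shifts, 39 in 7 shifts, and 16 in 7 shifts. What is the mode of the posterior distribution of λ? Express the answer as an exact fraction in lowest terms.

223/50

Total count: 35 + 5 + 18 + 13 + 18 + 12 + 4 + 34 + 39 + 16 = 194.
Total exposure: 6 + 1 + 3 + 4 + 3 + 4 + 1 + 4 + 7 + 7 = 40 shifts.
The Gamma prior is conjugate for the Poisson rate, so λ | data ~ Gamma(30+194, 10+40) = Gamma(224, 50).
Posterior mode = (α'−1)/β' = 223/50.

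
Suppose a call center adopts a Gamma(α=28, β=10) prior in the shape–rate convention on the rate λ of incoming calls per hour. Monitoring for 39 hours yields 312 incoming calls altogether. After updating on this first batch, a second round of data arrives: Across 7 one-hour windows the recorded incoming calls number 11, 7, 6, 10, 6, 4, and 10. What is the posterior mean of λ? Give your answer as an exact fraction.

197/28

Total count 312 over total exposure 39 hours.
After the first batch: Gamma(28 + 312, 10 + 39) = Gamma(340, 49).
Total count: 11 + 7 + 6 + 10 + 6 + 4 + 10 = 54.
Total exposure: 7 hours.
After the second batch: Gamma(340 + 54, 49 + 7) = Gamma(394, 56).
Posterior mean = α'/β' = 394/56 = 197/28.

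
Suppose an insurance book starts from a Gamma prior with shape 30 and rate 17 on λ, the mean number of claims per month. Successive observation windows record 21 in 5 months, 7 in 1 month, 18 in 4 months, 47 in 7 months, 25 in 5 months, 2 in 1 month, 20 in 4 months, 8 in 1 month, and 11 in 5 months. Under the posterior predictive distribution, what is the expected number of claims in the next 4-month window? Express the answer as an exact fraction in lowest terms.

378/25

Total count: 21 + 7 + 18 + 47 + 25 + 2 + 20 + 8 + 11 = 159.
Total exposure: 5 + 1 + 4 + 7 + 5 + 1 + 4 + 1 + 5 = 33 months.
Gamma(α, β) with Poisson data over total exposure Σt gives posterior Gamma(α+Σx, β+Σt) = Gamma(189, 50).
Predictive mean over a 4-month window = T·E[λ|data] = 4·189/50 = 378/25.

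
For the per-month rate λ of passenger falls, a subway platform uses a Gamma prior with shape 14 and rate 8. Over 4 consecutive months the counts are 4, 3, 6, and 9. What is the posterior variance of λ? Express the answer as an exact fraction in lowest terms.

1/4

Total count: 4 + 3 + 6 + 9 = 22.
Total exposure: 4 months.
Conjugate update: add total count to the shape and total exposure to the rate, giving Gamma(36, 12).
Posterior variance = α'/β'² = 36/144 = 1/4.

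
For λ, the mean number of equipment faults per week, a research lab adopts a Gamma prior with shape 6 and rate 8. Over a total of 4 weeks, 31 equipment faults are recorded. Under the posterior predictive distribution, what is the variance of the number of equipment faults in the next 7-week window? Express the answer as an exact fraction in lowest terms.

Total count 31 over total exposure 4 weeks.
Gamma(α, β) with Poisson data over total exposure Σt gives posterior Gamma(α+Σx, β+Σt) = Gamma(37, 12).
The posterior predictive for a window of length T is Negative Binomial with variance T·α'·(β'+T)/β'² = 7·37·19/144 = 4921/144.

4921/144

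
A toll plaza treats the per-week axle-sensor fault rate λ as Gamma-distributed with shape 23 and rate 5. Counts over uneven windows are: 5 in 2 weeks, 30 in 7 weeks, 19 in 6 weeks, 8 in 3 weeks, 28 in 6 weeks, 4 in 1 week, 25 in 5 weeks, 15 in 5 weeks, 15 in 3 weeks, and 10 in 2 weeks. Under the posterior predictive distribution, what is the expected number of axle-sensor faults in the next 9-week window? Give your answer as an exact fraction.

Total count: 5 + 30 + 19 + 8 + 28 + 4 + 25 + 15 + 15 + 10 = 159.
Total exposure: 2 + 7 + 6 + 3 + 6 + 1 + 5 + 5 + 3 + 2 = 40 weeks.
The Gamma prior is conjugate for the Poisson rate, so λ | data ~ Gamma(23+159, 5+40) = Gamma(182, 45).
Predictive mean over a 9-week window = T·E[λ|data] = 9·182/45 = 182/5.

182/5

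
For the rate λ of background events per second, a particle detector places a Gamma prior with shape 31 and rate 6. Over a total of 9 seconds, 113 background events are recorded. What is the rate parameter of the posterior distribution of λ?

Total count 113 over total exposure 9 seconds.
Conjugate update: add total count to the shape and total exposure to the rate, giving Gamma(144, 15).

15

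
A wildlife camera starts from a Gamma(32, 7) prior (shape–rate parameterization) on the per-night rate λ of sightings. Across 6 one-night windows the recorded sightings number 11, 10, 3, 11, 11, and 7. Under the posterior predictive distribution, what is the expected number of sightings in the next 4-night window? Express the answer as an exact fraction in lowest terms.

340/13

Total count: 11 + 10 + 3 + 11 + 11 + 7 = 53.
Total exposure: 6 nights.
Gamma(α, β) with Poisson data over total exposure Σt gives posterior Gamma(α+Σx, β+Σt) = Gamma(85, 13).
Predictive mean over a 4-night window = T·E[λ|data] = 4·85/13 = 340/13.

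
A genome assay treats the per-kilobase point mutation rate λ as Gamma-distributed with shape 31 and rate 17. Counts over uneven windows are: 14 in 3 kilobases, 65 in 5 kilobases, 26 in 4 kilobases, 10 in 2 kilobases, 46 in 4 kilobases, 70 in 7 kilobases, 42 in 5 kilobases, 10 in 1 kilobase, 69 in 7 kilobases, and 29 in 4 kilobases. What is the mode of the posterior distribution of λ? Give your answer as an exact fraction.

Total count: 14 + 65 + 26 + 10 + 46 + 70 + 42 + 10 + 69 + 29 = 381.
Total exposure: 3 + 5 + 4 + 2 + 4 + 7 + 5 + 1 + 7 + 4 = 42 kilobases.
Conjugate update: add total count to the shape and total exposure to the rate, giving Gamma(412, 59).
Posterior mode = (α'−1)/β' = 411/59.

411/59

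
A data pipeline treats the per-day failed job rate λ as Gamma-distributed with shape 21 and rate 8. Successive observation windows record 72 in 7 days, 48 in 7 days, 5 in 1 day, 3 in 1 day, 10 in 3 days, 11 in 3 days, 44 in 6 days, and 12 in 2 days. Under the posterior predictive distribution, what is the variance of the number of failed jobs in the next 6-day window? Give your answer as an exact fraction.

14916/361

Total count: 72 + 48 + 5 + 3 + 10 + 11 + 44 + 12 = 205.
Total exposure: 7 + 7 + 1 + 1 + 3 + 3 + 6 + 2 = 30 days.
By Gamma–Poisson conjugacy, the posterior is Gamma(α + Σx, β + Σt) = Gamma(21 + 205, 8 + 30) = Gamma(226, 38).
The posterior predictive for a window of length T is Negative Binomial with variance T·α'·(β'+T)/β'² = 6·226·44/1444 = 14916/361.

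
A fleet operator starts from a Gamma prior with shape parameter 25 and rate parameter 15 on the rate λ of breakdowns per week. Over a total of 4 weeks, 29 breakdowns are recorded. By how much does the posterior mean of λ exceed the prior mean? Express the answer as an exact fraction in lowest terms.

Total count 29 over total exposure 4 weeks.
Conjugate update: add total count to the shape and total exposure to the rate, giving Gamma(54, 19).
Posterior mean = 54/19 = 54/19; prior mean = 25/15 = 5/3. Difference = 54/19 − 5/3 = 67/57.

67/57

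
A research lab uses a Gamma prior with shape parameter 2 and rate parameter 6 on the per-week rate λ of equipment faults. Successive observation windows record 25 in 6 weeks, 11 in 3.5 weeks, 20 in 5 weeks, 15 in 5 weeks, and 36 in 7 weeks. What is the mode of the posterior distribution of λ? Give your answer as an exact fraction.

Total count: 25 + 11 + 20 + 15 + 36 = 107.
Total exposure: 6 + 3.5 + 5 + 5 + 7 = 26.5 weeks.
Conjugate update: add total count to the shape and total exposure to the rate, giving Gamma(109, 65/2).
Posterior mode = (α'−1)/β' = 108/(65/2) = 216/65.

216/65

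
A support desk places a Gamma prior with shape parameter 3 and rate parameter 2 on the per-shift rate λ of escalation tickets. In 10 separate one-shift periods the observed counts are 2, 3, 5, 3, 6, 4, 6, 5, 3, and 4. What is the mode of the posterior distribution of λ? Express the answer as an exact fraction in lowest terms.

Total count: 2 + 3 + 5 + 3 + 6 + 4 + 6 + 5 + 3 + 4 = 41.
Total exposure: 10 shifts.
Gamma(α, β) with Poisson data over total exposure Σt gives posterior Gamma(α+Σx, β+Σt) = Gamma(44, 12).
Posterior mode = (α'−1)/β' = 43/12.

43/12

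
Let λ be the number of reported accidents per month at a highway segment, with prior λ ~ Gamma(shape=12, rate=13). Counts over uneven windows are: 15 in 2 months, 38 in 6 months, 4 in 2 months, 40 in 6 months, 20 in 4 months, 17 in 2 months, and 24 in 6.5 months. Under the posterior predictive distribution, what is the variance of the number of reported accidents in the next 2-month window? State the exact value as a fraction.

59160/6889

Total count: 15 + 38 + 4 + 40 + 20 + 17 + 24 = 158.
Total exposure: 2 + 6 + 2 + 6 + 4 + 2 + 6.5 = 28.5 months.
Conjugate update: add total count to the shape and total exposure to the rate, giving Gamma(170, 83/2).
The posterior predictive for a window of length T is Negative Binomial with variance T·α'·(β'+T)/β'² = 2·170·(87/2)/(6889/4) = 59160/6889.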